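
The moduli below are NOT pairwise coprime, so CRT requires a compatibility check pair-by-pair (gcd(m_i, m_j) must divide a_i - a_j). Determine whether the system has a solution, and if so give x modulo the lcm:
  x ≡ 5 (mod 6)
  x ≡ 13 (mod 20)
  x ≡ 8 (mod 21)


Moduli 6, 20, 21 are not pairwise coprime, so CRT works modulo lcm(m_i) when all pairwise compatibility conditions hold.
Pairwise compatibility: gcd(m_i, m_j) must divide a_i - a_j for every pair.
Merge one congruence at a time:
  Start: x ≡ 5 (mod 6).
  Combine with x ≡ 13 (mod 20): gcd(6, 20) = 2; 13 - 5 = 8, which IS divisible by 2, so compatible.
    Write x = 5 + 6·t and substitute into x ≡ 13 (mod 20): 6·t ≡ 13 − 5 = 8 (mod 20).
    Divide the congruence (and modulus) by g = 2: 3·t ≡ 4 (mod 10).
    The inverse of 3 mod 10 is 7 (since 3·7 = 21 = 2·10 + 1), so t ≡ 7·4 = 28 ≡ 8 (mod 10).
    Then x = 5 + 6·8 = 53, valid modulo lcm(6, 20) = 60: x ≡ 53 (mod 60).
  Combine with x ≡ 8 (mod 21): gcd(60, 21) = 3; 8 - 53 = -45, which IS divisible by 3, so compatible.
    Write x = 53 + 60·t and substitute into x ≡ 8 (mod 21): 60·t ≡ 8 − 53 = -45 (mod 21).
    Divide the congruence (and modulus) by g = 3: 20·t ≡ -15 (mod 7).
    Reduce coefficients mod 7: 6·t ≡ 6 (mod 7).
    The inverse of 6 mod 7 is 6 (since 6·6 = 36 = 5·7 + 1), so t ≡ 6·6 = 36 ≡ 1 (mod 7).
    Then x = 53 + 60·1 = 113, valid modulo lcm(60, 21) = 420: x ≡ 113 (mod 420).
Verify: 113 mod 6 = 5, 113 mod 20 = 13, 113 mod 21 = 8.

x ≡ 113 (mod 420).


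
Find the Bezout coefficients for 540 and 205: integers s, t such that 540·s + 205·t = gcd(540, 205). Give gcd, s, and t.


Euclidean algorithm on (540, 205) — divide until remainder is 0:
  540 = 2 · 205 + 130
  205 = 1 · 130 + 75
  130 = 1 · 75 + 55
  75 = 1 · 55 + 20
  55 = 2 · 20 + 15
  20 = 1 · 15 + 5
  15 = 3 · 5 + 0
gcd(540, 205) = 5.
Track Bezout coefficients alongside the remainders: start with r₀ = 540 = a·1 + b·0 (s = 1, t = 0) and r₁ = 205 = a·0 + b·1 (s = 0, t = 1); each new remainder r_{k+1} = r_{k-1} − q_k·r_k inherits s_{k+1} = s_{k-1} − q_k·s_k, t_{k+1} = t_{k-1} − q_k·t_k, so r_k = a·s_k + b·t_k at every step:
  q = 2: r = 130, s = 1 − 2·0 = 1, t = 0 − 2·1 = -2  (check: 540·1 + 205·(-2) = 130)
  q = 1: r = 75, s = 0 − 1·1 = -1, t = 1 − 1·(-2) = 3  (check: 540·(-1) + 205·3 = 75)
  q = 1: r = 55, s = 1 − 1·(-1) = 2, t = -2 − 1·3 = -5  (check: 540·2 + 205·(-5) = 55)
  q = 1: r = 20, s = -1 − 1·2 = -3, t = 3 − 1·(-5) = 8  (check: 540·(-3) + 205·8 = 20)
  q = 2: r = 15, s = 2 − 2·(-3) = 8, t = -5 − 2·8 = -21  (check: 540·8 + 205·(-21) = 15)
  q = 1: r = 5, s = -3 − 1·8 = -11, t = 8 − 1·(-21) = 29  (check: 540·(-11) + 205·29 = 5)
The row with r = 5 (the gcd) gives the Bezout coefficients s = -11, t = 29.
Result: 540 · (-11) + 205 · (29) = 5.

gcd(540, 205) = 5; s = -11, t = 29 (check: 540·(-11) + 205·29 = 5).


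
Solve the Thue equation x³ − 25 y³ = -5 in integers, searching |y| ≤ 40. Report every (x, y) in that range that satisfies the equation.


The equation is x³ - 25y³ = -5. For fixed y, x³ = 25·y³ − 5, so a solution requires the RHS to be a perfect cube.
Strategy: iterate y from -40 to 40, compute RHS = 25·y³ − 5, and check whether it is a (positive or negative) perfect cube.
Check small values of y:
  y = 0: RHS = -5 is not a perfect cube.
  y = 1: RHS = 20 is not a perfect cube.
  y = -1: RHS = -30 is not a perfect cube.
  y = 2: RHS = 195 is not a perfect cube.
  y = -2: RHS = -205 is not a perfect cube.
  y = 3: RHS = 670 is not a perfect cube.
  y = -3: RHS = -680 is not a perfect cube.
Continuing the search up to |y| = 40 finds no solutions either.
No (x, y) in the scanned range satisfies the equation.

No integer solutions with |y| ≤ 40.


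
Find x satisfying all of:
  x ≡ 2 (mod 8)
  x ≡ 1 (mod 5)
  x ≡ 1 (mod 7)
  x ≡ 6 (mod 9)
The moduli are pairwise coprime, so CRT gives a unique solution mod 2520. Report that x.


Product of moduli M = 8 · 5 · 7 · 9 = 2520.
Merge one congruence at a time:
  Start: x ≡ 2 (mod 8).
  Combine with x ≡ 1 (mod 5); new modulus lcm = 40.
    Write x = 2 + 8·t and substitute into x ≡ 1 (mod 5): 8·t ≡ 1 − 2 = -1 (mod 5).
    Reduce coefficients mod 5: 3·t ≡ 4 (mod 5).
    The inverse of 3 mod 5 is 2 (since 3·2 = 6 = 1·5 + 1), so t ≡ 2·4 = 8 ≡ 3 (mod 5).
    Then x = 2 + 8·3 = 26, valid modulo lcm(8, 5) = 40: x ≡ 26 (mod 40).
  Combine with x ≡ 1 (mod 7); new modulus lcm = 280.
    Write x = 26 + 40·t and substitute into x ≡ 1 (mod 7): 40·t ≡ 1 − 26 = -25 (mod 7).
    Reduce coefficients mod 7: 5·t ≡ 3 (mod 7).
    The inverse of 5 mod 7 is 3 (since 5·3 = 15 = 2·7 + 1), so t ≡ 3·3 = 9 ≡ 2 (mod 7).
    Then x = 26 + 40·2 = 106, valid modulo lcm(40, 7) = 280: x ≡ 106 (mod 280).
  Combine with x ≡ 6 (mod 9); new modulus lcm = 2520.
    Write x = 106 + 280·t and substitute into x ≡ 6 (mod 9): 280·t ≡ 6 − 106 = -100 (mod 9).
    Reduce coefficients mod 9: 1·t ≡ 8 (mod 9).
    So t ≡ 8 (mod 9).
    Then x = 106 + 280·8 = 2346, valid modulo lcm(280, 9) = 2520: x ≡ 2346 (mod 2520).
Verify against each original: 2346 mod 8 = 2, 2346 mod 5 = 1, 2346 mod 7 = 1, 2346 mod 9 = 6.

x ≡ 2346 (mod 2520).


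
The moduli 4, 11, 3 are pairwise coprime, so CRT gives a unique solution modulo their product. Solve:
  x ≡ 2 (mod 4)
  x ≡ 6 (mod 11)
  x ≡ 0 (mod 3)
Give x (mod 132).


Moduli 4, 11, 3 are pairwise coprime; by CRT there is a unique solution modulo M = 4 · 11 · 3 = 132.
Solve pairwise, accumulating the modulus:
  Start with x ≡ 2 (mod 4).
  Combine with x ≡ 6 (mod 11): since gcd(4, 11) = 1, we get a unique residue mod 44.
    Write x = 2 + 4·t and substitute into x ≡ 6 (mod 11): 4·t ≡ 6 − 2 = 4 (mod 11).
    The inverse of 4 mod 11 is 3 (since 4·3 = 12 = 1·11 + 1), so t ≡ 3·4 = 12 ≡ 1 (mod 11).
    Then x = 2 + 4·1 = 6, valid modulo lcm(4, 11) = 44: x ≡ 6 (mod 44).
  Combine with x ≡ 0 (mod 3): since gcd(44, 3) = 1, we get a unique residue mod 132.
    Write x = 6 + 44·t and substitute into x ≡ 0 (mod 3): 44·t ≡ 0 − 6 = -6 (mod 3).
    Reduce coefficients mod 3: 2·t ≡ 0 (mod 3).
    The inverse of 2 mod 3 is 2 (since 2·2 = 4 = 1·3 + 1), so t ≡ 2·0 = 0 ≡ 0 (mod 3).
    Then x = 6 + 44·0 = 6, valid modulo lcm(44, 3) = 132: x ≡ 6 (mod 132).
Verify: 6 mod 4 = 2 ✓, 6 mod 11 = 6 ✓, 6 mod 3 = 0 ✓.

x ≡ 6 (mod 132).


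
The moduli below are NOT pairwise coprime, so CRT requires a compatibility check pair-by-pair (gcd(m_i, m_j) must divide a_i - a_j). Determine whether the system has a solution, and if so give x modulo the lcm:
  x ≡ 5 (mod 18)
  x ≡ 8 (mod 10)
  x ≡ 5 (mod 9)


Moduli 18, 10, 9 are not pairwise coprime, so CRT works modulo lcm(m_i) when all pairwise compatibility conditions hold.
Pairwise compatibility: gcd(m_i, m_j) must divide a_i - a_j for every pair.
Merge one congruence at a time:
  Start: x ≡ 5 (mod 18).
  Combine with x ≡ 8 (mod 10): gcd(18, 10) = 2, and 8 - 5 = 3 is NOT divisible by 2.
    ⇒ system is inconsistent (no integer solution).

No solution (the system is inconsistent).


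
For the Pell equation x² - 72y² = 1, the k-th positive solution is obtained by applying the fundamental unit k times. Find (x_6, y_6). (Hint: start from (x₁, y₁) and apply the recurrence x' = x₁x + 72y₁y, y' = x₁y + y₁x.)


Step 1: Find the fundamental solution (x₁, y₁) of x² - 72y² = 1.
  Expand √72 as a continued fraction. a₀ = ⌊√72⌋ = 8; iterate m_{k+1} = d_k·a_k − m_k, d_{k+1} = (72 − m_{k+1}²)/d_k, a_{k+1} = ⌊(a₀ + m_{k+1})/d_{k+1}⌋ (starting m₀ = 0, d₀ = 1), with convergents p_k = a_k·p_{k-1} + p_{k-2}, q_k = a_k·q_{k-1} + q_{k-2} (p₋₁ = 1, q₋₁ = 0):
  k = 0: a₀ = 8; p₀/q₀ = 8/1; p₀² − 72·q₀² = 64 − 72 = -8.
  k = 1: m = 8, d = 8, a = ⌊(8 + 8)/8⌋ = 2; p/q = (2·8 + 1)/(2·1 + 0) = 17/2; p² − 72·q² = 289 − 288 = 1.
  The first convergent with p² − 72·q² = 1 gives the fundamental solution (x₁, y₁) = (17, 2).
Step 2: Apply the recurrence (x_{n+1}, y_{n+1}) = (x₁x_n + 72y₁y_n, x₁y_n + y₁x_n) repeatedly.
  From (x_1, y_1) = (17, 2): x_2 = 17·17 + 72·2·2 = 577; y_2 = 17·2 + 2·17 = 68.
  From (x_2, y_2) = (577, 68): x_3 = 17·577 + 72·2·68 = 19601; y_3 = 17·68 + 2·577 = 2310.
  From (x_3, y_3) = (19601, 2310): x_4 = 17·19601 + 72·2·2310 = 665857; y_4 = 17·2310 + 2·19601 = 78472.
  From (x_4, y_4) = (665857, 78472): x_5 = 17·665857 + 72·2·78472 = 22619537; y_5 = 17·78472 + 2·665857 = 2665738.
  From (x_5, y_5) = (22619537, 2665738): x_6 = 17·22619537 + 72·2·2665738 = 768398401; y_6 = 17·2665738 + 2·22619537 = 90556620.
Step 3: Verify x_6² - 72·y_6² = 590436102659356801 - 590436102659356800 = 1 (should be 1). ✓

(x_1, y_1) = (17, 2); (x_6, y_6) = (768398401, 90556620).


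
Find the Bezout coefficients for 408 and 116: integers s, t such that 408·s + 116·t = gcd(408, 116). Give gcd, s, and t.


Euclidean algorithm on (408, 116) — divide until remainder is 0:
  408 = 3 · 116 + 60
  116 = 1 · 60 + 56
  60 = 1 · 56 + 4
  56 = 14 · 4 + 0
gcd(408, 116) = 4.
Track Bezout coefficients alongside the remainders: start with r₀ = 408 = a·1 + b·0 (s = 1, t = 0) and r₁ = 116 = a·0 + b·1 (s = 0, t = 1); each new remainder r_{k+1} = r_{k-1} − q_k·r_k inherits s_{k+1} = s_{k-1} − q_k·s_k, t_{k+1} = t_{k-1} − q_k·t_k, so r_k = a·s_k + b·t_k at every step:
  q = 3: r = 60, s = 1 − 3·0 = 1, t = 0 − 3·1 = -3  (check: 408·1 + 116·(-3) = 60)
  q = 1: r = 56, s = 0 − 1·1 = -1, t = 1 − 1·(-3) = 4  (check: 408·(-1) + 116·4 = 56)
  q = 1: r = 4, s = 1 − 1·(-1) = 2, t = -3 − 1·4 = -7  (check: 408·2 + 116·(-7) = 4)
The row with r = 4 (the gcd) gives the Bezout coefficients s = 2, t = -7.
Result: 408 · (2) + 116 · (-7) = 4.

gcd(408, 116) = 4; s = 2, t = -7 (check: 408·2 + 116·(-7) = 4).


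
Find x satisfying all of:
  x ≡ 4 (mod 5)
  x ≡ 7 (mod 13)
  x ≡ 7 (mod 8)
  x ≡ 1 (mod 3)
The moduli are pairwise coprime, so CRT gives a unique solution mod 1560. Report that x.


Product of moduli M = 5 · 13 · 8 · 3 = 1560.
Merge one congruence at a time:
  Start: x ≡ 4 (mod 5).
  Combine with x ≡ 7 (mod 13); new modulus lcm = 65.
    Write x = 4 + 5·t and substitute into x ≡ 7 (mod 13): 5·t ≡ 7 − 4 = 3 (mod 13).
    The inverse of 5 mod 13 is 8 (since 5·8 = 40 = 3·13 + 1), so t ≡ 8·3 = 24 ≡ 11 (mod 13).
    Then x = 4 + 5·11 = 59, valid modulo lcm(5, 13) = 65: x ≡ 59 (mod 65).
  Combine with x ≡ 7 (mod 8); new modulus lcm = 520.
    Write x = 59 + 65·t and substitute into x ≡ 7 (mod 8): 65·t ≡ 7 − 59 = -52 (mod 8).
    Reduce coefficients mod 8: 1·t ≡ 4 (mod 8).
    So t ≡ 4 (mod 8).
    Then x = 59 + 65·4 = 319, valid modulo lcm(65, 8) = 520: x ≡ 319 (mod 520).
  Combine with x ≡ 1 (mod 3); new modulus lcm = 1560.
    Write x = 319 + 520·t and substitute into x ≡ 1 (mod 3): 520·t ≡ 1 − 319 = -318 (mod 3).
    Reduce coefficients mod 3: 1·t ≡ 0 (mod 3).
    So t ≡ 0 (mod 3).
    Then x = 319 + 520·0 = 319, valid modulo lcm(520, 3) = 1560: x ≡ 319 (mod 1560).
Verify against each original: 319 mod 5 = 4, 319 mod 13 = 7, 319 mod 8 = 7, 319 mod 3 = 1.

x ≡ 319 (mod 1560).


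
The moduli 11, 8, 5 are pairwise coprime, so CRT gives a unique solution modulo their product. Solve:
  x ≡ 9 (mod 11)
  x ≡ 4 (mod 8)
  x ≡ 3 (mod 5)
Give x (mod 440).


Moduli 11, 8, 5 are pairwise coprime; by CRT there is a unique solution modulo M = 11 · 8 · 5 = 440.
Solve pairwise, accumulating the modulus:
  Start with x ≡ 9 (mod 11).
  Combine with x ≡ 4 (mod 8): since gcd(11, 8) = 1, we get a unique residue mod 88.
    Write x = 9 + 11·t and substitute into x ≡ 4 (mod 8): 11·t ≡ 4 − 9 = -5 (mod 8).
    Reduce coefficients mod 8: 3·t ≡ 3 (mod 8).
    The inverse of 3 mod 8 is 3 (since 3·3 = 9 = 1·8 + 1), so t ≡ 3·3 = 9 ≡ 1 (mod 8).
    Then x = 9 + 11·1 = 20, valid modulo lcm(11, 8) = 88: x ≡ 20 (mod 88).
  Combine with x ≡ 3 (mod 5): since gcd(88, 5) = 1, we get a unique residue mod 440.
    Write x = 20 + 88·t and substitute into x ≡ 3 (mod 5): 88·t ≡ 3 − 20 = -17 (mod 5).
    Reduce coefficients mod 5: 3·t ≡ 3 (mod 5).
    The inverse of 3 mod 5 is 2 (since 3·2 = 6 = 1·5 + 1), so t ≡ 2·3 = 6 ≡ 1 (mod 5).
    Then x = 20 + 88·1 = 108, valid modulo lcm(88, 5) = 440: x ≡ 108 (mod 440).
Verify: 108 mod 11 = 9 ✓, 108 mod 8 = 4 ✓, 108 mod 5 = 3 ✓.

x ≡ 108 (mod 440).


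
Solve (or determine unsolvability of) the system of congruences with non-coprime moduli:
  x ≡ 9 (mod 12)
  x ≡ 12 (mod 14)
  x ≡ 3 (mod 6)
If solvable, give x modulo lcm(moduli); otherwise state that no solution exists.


Moduli 12, 14, 6 are not pairwise coprime, so CRT works modulo lcm(m_i) when all pairwise compatibility conditions hold.
Pairwise compatibility: gcd(m_i, m_j) must divide a_i - a_j for every pair.
Merge one congruence at a time:
  Start: x ≡ 9 (mod 12).
  Combine with x ≡ 12 (mod 14): gcd(12, 14) = 2, and 12 - 9 = 3 is NOT divisible by 2.
    ⇒ system is inconsistent (no integer solution).

No solution (the system is inconsistent).


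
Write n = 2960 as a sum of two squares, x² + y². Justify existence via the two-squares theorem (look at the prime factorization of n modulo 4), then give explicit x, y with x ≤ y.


Step 1: Factor n = 2960 = 2^4 · 5 · 37.
Step 2: Check the mod-4 condition on each prime factor: 2 = 2 (special); 5 ≡ 1 (mod 4), exponent 1; 37 ≡ 1 (mod 4), exponent 1.
All primes ≡ 3 (mod 4) appear to even exponent (or don't appear), so by the two-squares theorem n IS expressible as a sum of two squares.
Step 3: Build a representation. Group n = k² · m with k = 4 and m = 5 · 37 = 185 (a product of primes ≡ 1 (mod 4)); a representation of m scales to one of n via (k·x)² + (k·y)² = k²(x² + y²). Each prime p ≡ 1 (mod 4) is itself a sum of two squares; find a² by testing p − a² for a perfect square:
  5: 5 − 1² = 4 = 2² ⇒ 5 = 1² + 2².
  37: 37 − 1² = 36 = 6² ⇒ 37 = 1² + 6².
  Combine using the Brahmagupta–Fibonacci identity (a² + b²)(c² + d²) = (ac − bd)² + (ad + bc)² = (ac + bd)² + (ad − bc)²:
  5 · 37 = 185: from (1² + 2²)(1² + 6²), take (1·1 − 2·6, 1·6 + 2·1) = (1 − 12, 6 + 2) = (-11, 8); dropping signs (only squares matter) gives (11, 8); check 11² + 8² = 121 + 64 = 185 ✓.
  Scale by k = 4: (4·11, 4·8) = (44, 32).
Step 4: Order so x ≤ y and verify: 32² + 44² = 1024 + 1936 = 2960 = n. ✓

n = 2960 = 32² + 44² (one valid representation with x ≤ y).


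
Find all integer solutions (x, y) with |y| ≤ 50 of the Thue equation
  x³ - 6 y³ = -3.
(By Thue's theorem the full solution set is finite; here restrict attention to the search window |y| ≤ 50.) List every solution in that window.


The equation is x³ - 6y³ = -3. For fixed y, x³ = 6·y³ − 3, so a solution requires the RHS to be a perfect cube.
Strategy: iterate y from -50 to 50, compute RHS = 6·y³ − 3, and check whether it is a (positive or negative) perfect cube.
Check small values of y:
  y = 0: RHS = -3 is not a perfect cube.
  y = 1: RHS = 3 is not a perfect cube.
  y = -1: RHS = -9 is not a perfect cube.
  y = 2: RHS = 45 is not a perfect cube.
  y = -2: RHS = -51 is not a perfect cube.
  y = 3: RHS = 159 is not a perfect cube.
  y = -3: RHS = -165 is not a perfect cube.
Continuing the search up to |y| = 50 finds no solutions either.
No (x, y) in the scanned range satisfies the equation.

No integer solutions with |y| ≤ 50.


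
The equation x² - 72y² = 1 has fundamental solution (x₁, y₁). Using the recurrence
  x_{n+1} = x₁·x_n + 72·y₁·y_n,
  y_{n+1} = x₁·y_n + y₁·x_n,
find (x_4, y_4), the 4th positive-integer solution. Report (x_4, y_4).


Step 1: Find the fundamental solution (x₁, y₁) of x² - 72y² = 1.
  Expand √72 as a continued fraction. a₀ = ⌊√72⌋ = 8; iterate m_{k+1} = d_k·a_k − m_k, d_{k+1} = (72 − m_{k+1}²)/d_k, a_{k+1} = ⌊(a₀ + m_{k+1})/d_{k+1}⌋ (starting m₀ = 0, d₀ = 1), with convergents p_k = a_k·p_{k-1} + p_{k-2}, q_k = a_k·q_{k-1} + q_{k-2} (p₋₁ = 1, q₋₁ = 0):
  k = 0: a₀ = 8; p₀/q₀ = 8/1; p₀² − 72·q₀² = 64 − 72 = -8.
  k = 1: m = 8, d = 8, a = ⌊(8 + 8)/8⌋ = 2; p/q = (2·8 + 1)/(2·1 + 0) = 17/2; p² − 72·q² = 289 − 288 = 1.
  The first convergent with p² − 72·q² = 1 gives the fundamental solution (x₁, y₁) = (17, 2).
Step 2: Apply the recurrence (x_{n+1}, y_{n+1}) = (x₁x_n + 72y₁y_n, x₁y_n + y₁x_n) repeatedly.
  From (x_1, y_1) = (17, 2): x_2 = 17·17 + 72·2·2 = 577; y_2 = 17·2 + 2·17 = 68.
  From (x_2, y_2) = (577, 68): x_3 = 17·577 + 72·2·68 = 19601; y_3 = 17·68 + 2·577 = 2310.
  From (x_3, y_3) = (19601, 2310): x_4 = 17·19601 + 72·2·2310 = 665857; y_4 = 17·2310 + 2·19601 = 78472.
Step 3: Verify x_4² - 72·y_4² = 443365544449 - 443365544448 = 1 (should be 1). ✓

(x_1, y_1) = (17, 2); (x_4, y_4) = (665857, 78472).


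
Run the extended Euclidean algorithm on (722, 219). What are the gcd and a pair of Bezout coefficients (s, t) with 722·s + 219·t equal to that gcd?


Euclidean algorithm on (722, 219) — divide until remainder is 0:
  722 = 3 · 219 + 65
  219 = 3 · 65 + 24
  65 = 2 · 24 + 17
  24 = 1 · 17 + 7
  17 = 2 · 7 + 3
  7 = 2 · 3 + 1
  3 = 3 · 1 + 0
gcd(722, 219) = 1.
Track Bezout coefficients alongside the remainders: start with r₀ = 722 = a·1 + b·0 (s = 1, t = 0) and r₁ = 219 = a·0 + b·1 (s = 0, t = 1); each new remainder r_{k+1} = r_{k-1} − q_k·r_k inherits s_{k+1} = s_{k-1} − q_k·s_k, t_{k+1} = t_{k-1} − q_k·t_k, so r_k = a·s_k + b·t_k at every step:
  q = 3: r = 65, s = 1 − 3·0 = 1, t = 0 − 3·1 = -3  (check: 722·1 + 219·(-3) = 65)
  q = 3: r = 24, s = 0 − 3·1 = -3, t = 1 − 3·(-3) = 10  (check: 722·(-3) + 219·10 = 24)
  q = 2: r = 17, s = 1 − 2·(-3) = 7, t = -3 − 2·10 = -23  (check: 722·7 + 219·(-23) = 17)
  q = 1: r = 7, s = -3 − 1·7 = -10, t = 10 − 1·(-23) = 33  (check: 722·(-10) + 219·33 = 7)
  q = 2: r = 3, s = 7 − 2·(-10) = 27, t = -23 − 2·33 = -89  (check: 722·27 + 219·(-89) = 3)
  q = 2: r = 1, s = -10 − 2·27 = -64, t = 33 − 2·(-89) = 211  (check: 722·(-64) + 219·211 = 1)
The row with r = 1 (the gcd) gives the Bezout coefficients s = -64, t = 211.
Result: 722 · (-64) + 219 · (211) = 1.

gcd(722, 219) = 1; s = -64, t = 211 (check: 722·(-64) + 219·211 = 1).


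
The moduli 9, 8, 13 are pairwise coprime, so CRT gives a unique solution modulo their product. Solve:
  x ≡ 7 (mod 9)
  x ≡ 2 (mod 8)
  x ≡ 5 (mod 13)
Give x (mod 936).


Moduli 9, 8, 13 are pairwise coprime; by CRT there is a unique solution modulo M = 9 · 8 · 13 = 936.
Solve pairwise, accumulating the modulus:
  Start with x ≡ 7 (mod 9).
  Combine with x ≡ 2 (mod 8): since gcd(9, 8) = 1, we get a unique residue mod 72.
    Write x = 7 + 9·t and substitute into x ≡ 2 (mod 8): 9·t ≡ 2 − 7 = -5 (mod 8).
    Reduce coefficients mod 8: 1·t ≡ 3 (mod 8).
    So t ≡ 3 (mod 8).
    Then x = 7 + 9·3 = 34, valid modulo lcm(9, 8) = 72: x ≡ 34 (mod 72).
  Combine with x ≡ 5 (mod 13): since gcd(72, 13) = 1, we get a unique residue mod 936.
    Write x = 34 + 72·t and substitute into x ≡ 5 (mod 13): 72·t ≡ 5 − 34 = -29 (mod 13).
    Reduce coefficients mod 13: 7·t ≡ 10 (mod 13).
    The inverse of 7 mod 13 is 2 (since 7·2 = 14 = 1·13 + 1), so t ≡ 2·10 = 20 ≡ 7 (mod 13).
    Then x = 34 + 72·7 = 538, valid modulo lcm(72, 13) = 936: x ≡ 538 (mod 936).
Verify: 538 mod 9 = 7 ✓, 538 mod 8 = 2 ✓, 538 mod 13 = 5 ✓.

x ≡ 538 (mod 936).


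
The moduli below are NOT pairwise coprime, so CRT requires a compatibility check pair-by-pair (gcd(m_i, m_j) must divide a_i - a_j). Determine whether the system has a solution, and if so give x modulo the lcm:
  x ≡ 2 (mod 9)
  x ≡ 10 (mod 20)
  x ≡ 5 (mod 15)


Moduli 9, 20, 15 are not pairwise coprime, so CRT works modulo lcm(m_i) when all pairwise compatibility conditions hold.
Pairwise compatibility: gcd(m_i, m_j) must divide a_i - a_j for every pair.
Merge one congruence at a time:
  Start: x ≡ 2 (mod 9).
  Combine with x ≡ 10 (mod 20): gcd(9, 20) = 1; 10 - 2 = 8, which IS divisible by 1, so compatible.
    Write x = 2 + 9·t and substitute into x ≡ 10 (mod 20): 9·t ≡ 10 − 2 = 8 (mod 20).
    The inverse of 9 mod 20 is 9 (since 9·9 = 81 = 4·20 + 1), so t ≡ 9·8 = 72 ≡ 12 (mod 20).
    Then x = 2 + 9·12 = 110, valid modulo lcm(9, 20) = 180: x ≡ 110 (mod 180).
  Combine with x ≡ 5 (mod 15): gcd(180, 15) = 15; 5 - 110 = -105, which IS divisible by 15, so compatible.
    Write x = 110 + 180·t and substitute into x ≡ 5 (mod 15): 180·t ≡ 5 − 110 = -105 (mod 15).
    Divide the congruence (and modulus) by g = 15: 12·t ≡ -7 (mod 1).
    Modulo 1 every t works; take t = 0.
    Then x = 110 + 180·0 = 110, valid modulo lcm(180, 15) = 180: x ≡ 110 (mod 180).
Verify: 110 mod 9 = 2, 110 mod 20 = 10, 110 mod 15 = 5.

x ≡ 110 (mod 180).


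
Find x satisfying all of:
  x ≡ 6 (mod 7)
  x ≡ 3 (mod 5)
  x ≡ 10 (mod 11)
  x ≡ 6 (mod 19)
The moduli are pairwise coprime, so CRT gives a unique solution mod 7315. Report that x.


Product of moduli M = 7 · 5 · 11 · 19 = 7315.
Merge one congruence at a time:
  Start: x ≡ 6 (mod 7).
  Combine with x ≡ 3 (mod 5); new modulus lcm = 35.
    Write x = 6 + 7·t and substitute into x ≡ 3 (mod 5): 7·t ≡ 3 − 6 = -3 (mod 5).
    Reduce coefficients mod 5: 2·t ≡ 2 (mod 5).
    The inverse of 2 mod 5 is 3 (since 2·3 = 6 = 1·5 + 1), so t ≡ 3·2 = 6 ≡ 1 (mod 5).
    Then x = 6 + 7·1 = 13, valid modulo lcm(7, 5) = 35: x ≡ 13 (mod 35).
  Combine with x ≡ 10 (mod 11); new modulus lcm = 385.
    Write x = 13 + 35·t and substitute into x ≡ 10 (mod 11): 35·t ≡ 10 − 13 = -3 (mod 11).
    Reduce coefficients mod 11: 2·t ≡ 8 (mod 11).
    The inverse of 2 mod 11 is 6 (since 2·6 = 12 = 1·11 + 1), so t ≡ 6·8 = 48 ≡ 4 (mod 11).
    Then x = 13 + 35·4 = 153, valid modulo lcm(35, 11) = 385: x ≡ 153 (mod 385).
  Combine with x ≡ 6 (mod 19); new modulus lcm = 7315.
    Write x = 153 + 385·t and substitute into x ≡ 6 (mod 19): 385·t ≡ 6 − 153 = -147 (mod 19).
    Reduce coefficients mod 19: 5·t ≡ 5 (mod 19).
    The inverse of 5 mod 19 is 4 (since 5·4 = 20 = 1·19 + 1), so t ≡ 4·5 = 20 ≡ 1 (mod 19).
    Then x = 153 + 385·1 = 538, valid modulo lcm(385, 19) = 7315: x ≡ 538 (mod 7315).
Verify against each original: 538 mod 7 = 6, 538 mod 5 = 3, 538 mod 11 = 10, 538 mod 19 = 6.

x ≡ 538 (mod 7315).


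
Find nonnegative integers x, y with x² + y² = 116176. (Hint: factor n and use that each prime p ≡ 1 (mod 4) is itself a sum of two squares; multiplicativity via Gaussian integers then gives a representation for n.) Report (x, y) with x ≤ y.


Step 1: Factor n = 116176 = 2^4 · 53 · 137.
Step 2: Check the mod-4 condition on each prime factor: 2 = 2 (special); 53 ≡ 1 (mod 4), exponent 1; 137 ≡ 1 (mod 4), exponent 1.
All primes ≡ 3 (mod 4) appear to even exponent (or don't appear), so by the two-squares theorem n IS expressible as a sum of two squares.
Step 3: Build a representation. Group n = k² · m with k = 4 and m = 53 · 137 = 7261 (a product of primes ≡ 1 (mod 4)); a representation of m scales to one of n via (k·x)² + (k·y)² = k²(x² + y²). Each prime p ≡ 1 (mod 4) is itself a sum of two squares; find a² by testing p − a² for a perfect square:
  53: 53 − 1² = 52, 53 − 2² = 49 = 7² ⇒ 53 = 2² + 7².
  137: 137 − 1² = 136, 137 − 2² = 133, 137 − 3² = 128, 137 − 4² = 121 = 11² ⇒ 137 = 4² + 11².
  Combine using the Brahmagupta–Fibonacci identity (a² + b²)(c² + d²) = (ac − bd)² + (ad + bc)² = (ac + bd)² + (ad − bc)²:
  53 · 137 = 7261: from (2² + 7²)(4² + 11²), take (2·4 − 7·11, 2·11 + 7·4) = (8 − 77, 22 + 28) = (-69, 50); dropping signs (only squares matter) gives (69, 50); check 69² + 50² = 4761 + 2500 = 7261 ✓.
  Scale by k = 4: (4·69, 4·50) = (276, 200).
Step 4: Order so x ≤ y and verify: 200² + 276² = 40000 + 76176 = 116176 = n. ✓

n = 116176 = 200² + 276² (one valid representation with x ≤ y).


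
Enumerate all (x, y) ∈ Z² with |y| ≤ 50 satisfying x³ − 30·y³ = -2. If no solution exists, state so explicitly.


The equation is x³ - 30y³ = -2. For fixed y, x³ = 30·y³ − 2, so a solution requires the RHS to be a perfect cube.
Strategy: iterate y from -50 to 50, compute RHS = 30·y³ − 2, and check whether it is a (positive or negative) perfect cube.
Check small values of y:
  y = 0: RHS = -2 is not a perfect cube.
  y = 1: RHS = 28 is not a perfect cube.
  y = -1: RHS = -32 is not a perfect cube.
  y = 2: RHS = 238 is not a perfect cube.
  y = -2: RHS = -242 is not a perfect cube.
  y = 3: RHS = 808 is not a perfect cube.
  y = -3: RHS = -812 is not a perfect cube.
Continuing the search up to |y| = 50 finds no solutions either.
No (x, y) in the scanned range satisfies the equation.

No integer solutions with |y| ≤ 50.


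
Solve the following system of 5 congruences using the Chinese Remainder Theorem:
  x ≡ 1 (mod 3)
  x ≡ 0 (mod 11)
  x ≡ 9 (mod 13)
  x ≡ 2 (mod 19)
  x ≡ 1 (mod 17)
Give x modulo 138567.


Product of moduli M = 3 · 11 · 13 · 19 · 17 = 138567.
Merge one congruence at a time:
  Start: x ≡ 1 (mod 3).
  Combine with x ≡ 0 (mod 11); new modulus lcm = 33.
    Write x = 1 + 3·t and substitute into x ≡ 0 (mod 11): 3·t ≡ 0 − 1 = -1 (mod 11).
    Reduce coefficients mod 11: 3·t ≡ 10 (mod 11).
    The inverse of 3 mod 11 is 4 (since 3·4 = 12 = 1·11 + 1), so t ≡ 4·10 = 40 ≡ 7 (mod 11).
    Then x = 1 + 3·7 = 22, valid modulo lcm(3, 11) = 33: x ≡ 22 (mod 33).
  Combine with x ≡ 9 (mod 13); new modulus lcm = 429.
    Write x = 22 + 33·t and substitute into x ≡ 9 (mod 13): 33·t ≡ 9 − 22 = -13 (mod 13).
    Reduce coefficients mod 13: 7·t ≡ 0 (mod 13).
    The inverse of 7 mod 13 is 2 (since 7·2 = 14 = 1·13 + 1), so t ≡ 2·0 = 0 ≡ 0 (mod 13).
    Then x = 22 + 33·0 = 22, valid modulo lcm(33, 13) = 429: x ≡ 22 (mod 429).
  Combine with x ≡ 2 (mod 19); new modulus lcm = 8151.
    Write x = 22 + 429·t and substitute into x ≡ 2 (mod 19): 429·t ≡ 2 − 22 = -20 (mod 19).
    Reduce coefficients mod 19: 11·t ≡ 18 (mod 19).
    The inverse of 11 mod 19 is 7 (since 11·7 = 77 = 4·19 + 1), so t ≡ 7·18 = 126 ≡ 12 (mod 19).
    Then x = 22 + 429·12 = 5170, valid modulo lcm(429, 19) = 8151: x ≡ 5170 (mod 8151).
  Combine with x ≡ 1 (mod 17); new modulus lcm = 138567.
    Write x = 5170 + 8151·t and substitute into x ≡ 1 (mod 17): 8151·t ≡ 1 − 5170 = -5169 (mod 17).
    Reduce coefficients mod 17: 8·t ≡ 16 (mod 17).
    The inverse of 8 mod 17 is 15 (since 8·15 = 120 = 7·17 + 1), so t ≡ 15·16 = 240 ≡ 2 (mod 17).
    Then x = 5170 + 8151·2 = 21472, valid modulo lcm(8151, 17) = 138567: x ≡ 21472 (mod 138567).
Verify against each original: 21472 mod 3 = 1, 21472 mod 11 = 0, 21472 mod 13 = 9, 21472 mod 19 = 2, 21472 mod 17 = 1.

x ≡ 21472 (mod 138567).


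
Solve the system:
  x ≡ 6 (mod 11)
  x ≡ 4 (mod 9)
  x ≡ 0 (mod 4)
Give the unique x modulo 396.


Moduli 11, 9, 4 are pairwise coprime; by CRT there is a unique solution modulo M = 11 · 9 · 4 = 396.
Solve pairwise, accumulating the modulus:
  Start with x ≡ 6 (mod 11).
  Combine with x ≡ 4 (mod 9): since gcd(11, 9) = 1, we get a unique residue mod 99.
    Write x = 6 + 11·t and substitute into x ≡ 4 (mod 9): 11·t ≡ 4 − 6 = -2 (mod 9).
    Reduce coefficients mod 9: 2·t ≡ 7 (mod 9).
    The inverse of 2 mod 9 is 5 (since 2·5 = 10 = 1·9 + 1), so t ≡ 5·7 = 35 ≡ 8 (mod 9).
    Then x = 6 + 11·8 = 94, valid modulo lcm(11, 9) = 99: x ≡ 94 (mod 99).
  Combine with x ≡ 0 (mod 4): since gcd(99, 4) = 1, we get a unique residue mod 396.
    Write x = 94 + 99·t and substitute into x ≡ 0 (mod 4): 99·t ≡ 0 − 94 = -94 (mod 4).
    Reduce coefficients mod 4: 3·t ≡ 2 (mod 4).
    The inverse of 3 mod 4 is 3 (since 3·3 = 9 = 2·4 + 1), so t ≡ 3·2 = 6 ≡ 2 (mod 4).
    Then x = 94 + 99·2 = 292, valid modulo lcm(99, 4) = 396: x ≡ 292 (mod 396).
Verify: 292 mod 11 = 6 ✓, 292 mod 9 = 4 ✓, 292 mod 4 = 0 ✓.

x ≡ 292 (mod 396).


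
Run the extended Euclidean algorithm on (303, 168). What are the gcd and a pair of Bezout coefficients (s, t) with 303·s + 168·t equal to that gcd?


Euclidean algorithm on (303, 168) — divide until remainder is 0:
  303 = 1 · 168 + 135
  168 = 1 · 135 + 33
  135 = 4 · 33 + 3
  33 = 11 · 3 + 0
gcd(303, 168) = 3.
Track Bezout coefficients alongside the remainders: start with r₀ = 303 = a·1 + b·0 (s = 1, t = 0) and r₁ = 168 = a·0 + b·1 (s = 0, t = 1); each new remainder r_{k+1} = r_{k-1} − q_k·r_k inherits s_{k+1} = s_{k-1} − q_k·s_k, t_{k+1} = t_{k-1} − q_k·t_k, so r_k = a·s_k + b·t_k at every step:
  q = 1: r = 135, s = 1 − 1·0 = 1, t = 0 − 1·1 = -1  (check: 303·1 + 168·(-1) = 135)
  q = 1: r = 33, s = 0 − 1·1 = -1, t = 1 − 1·(-1) = 2  (check: 303·(-1) + 168·2 = 33)
  q = 4: r = 3, s = 1 − 4·(-1) = 5, t = -1 − 4·2 = -9  (check: 303·5 + 168·(-9) = 3)
The row with r = 3 (the gcd) gives the Bezout coefficients s = 5, t = -9.
Result: 303 · (5) + 168 · (-9) = 3.

gcd(303, 168) = 3; s = 5, t = -9 (check: 303·5 + 168·(-9) = 3).


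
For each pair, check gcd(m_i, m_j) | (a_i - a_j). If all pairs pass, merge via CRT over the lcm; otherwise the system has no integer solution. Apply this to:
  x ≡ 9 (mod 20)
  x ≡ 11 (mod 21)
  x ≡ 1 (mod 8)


Moduli 20, 21, 8 are not pairwise coprime, so CRT works modulo lcm(m_i) when all pairwise compatibility conditions hold.
Pairwise compatibility: gcd(m_i, m_j) must divide a_i - a_j for every pair.
Merge one congruence at a time:
  Start: x ≡ 9 (mod 20).
  Combine with x ≡ 11 (mod 21): gcd(20, 21) = 1; 11 - 9 = 2, which IS divisible by 1, so compatible.
    Write x = 9 + 20·t and substitute into x ≡ 11 (mod 21): 20·t ≡ 11 − 9 = 2 (mod 21).
    The inverse of 20 mod 21 is 20 (since 20·20 = 400 = 19·21 + 1), so t ≡ 20·2 = 40 ≡ 19 (mod 21).
    Then x = 9 + 20·19 = 389, valid modulo lcm(20, 21) = 420: x ≡ 389 (mod 420).
  Combine with x ≡ 1 (mod 8): gcd(420, 8) = 4; 1 - 389 = -388, which IS divisible by 4, so compatible.
    Write x = 389 + 420·t and substitute into x ≡ 1 (mod 8): 420·t ≡ 1 − 389 = -388 (mod 8).
    Divide the congruence (and modulus) by g = 4: 105·t ≡ -97 (mod 2).
    Reduce coefficients mod 2: 1·t ≡ 1 (mod 2).
    So t ≡ 1 (mod 2).
    Then x = 389 + 420·1 = 809, valid modulo lcm(420, 8) = 840: x ≡ 809 (mod 840).
Verify: 809 mod 20 = 9, 809 mod 21 = 11, 809 mod 8 = 1.

x ≡ 809 (mod 840).


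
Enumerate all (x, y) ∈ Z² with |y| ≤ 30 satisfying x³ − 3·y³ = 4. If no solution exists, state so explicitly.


The equation is x³ - 3y³ = 4. For fixed y, x³ = 3·y³ + 4, so a solution requires the RHS to be a perfect cube.
Strategy: iterate y from -30 to 30, compute RHS = 3·y³ + 4, and check whether it is a (positive or negative) perfect cube.
Check small values of y:
  y = 0: RHS = 4 is not a perfect cube.
  y = 1: RHS = 7 is not a perfect cube.
  y = -1: RHS = 1 = (1)³ ⇒ x = 1 works.
  y = 2: RHS = 28 is not a perfect cube.
  y = -2: RHS = -20 is not a perfect cube.
  y = 3: RHS = 85 is not a perfect cube.
  y = -3: RHS = -77 is not a perfect cube.
Continuing the search up to |y| = 30 finds no further solutions beyond those listed.
Collected solutions: (1, -1).

Solutions (with |y| ≤ 30): (1, -1).


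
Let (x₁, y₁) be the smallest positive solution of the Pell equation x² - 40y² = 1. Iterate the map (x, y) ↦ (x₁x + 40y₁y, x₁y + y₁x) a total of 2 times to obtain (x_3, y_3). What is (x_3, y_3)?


Step 1: Find the fundamental solution (x₁, y₁) of x² - 40y² = 1.
  Expand √40 as a continued fraction. a₀ = ⌊√40⌋ = 6; iterate m_{k+1} = d_k·a_k − m_k, d_{k+1} = (40 − m_{k+1}²)/d_k, a_{k+1} = ⌊(a₀ + m_{k+1})/d_{k+1}⌋ (starting m₀ = 0, d₀ = 1), with convergents p_k = a_k·p_{k-1} + p_{k-2}, q_k = a_k·q_{k-1} + q_{k-2} (p₋₁ = 1, q₋₁ = 0):
  k = 0: a₀ = 6; p₀/q₀ = 6/1; p₀² − 40·q₀² = 36 − 40 = -4.
  k = 1: m = 6, d = 4, a = ⌊(6 + 6)/4⌋ = 3; p/q = (3·6 + 1)/(3·1 + 0) = 19/3; p² − 40·q² = 361 − 360 = 1.
  The first convergent with p² − 40·q² = 1 gives the fundamental solution (x₁, y₁) = (19, 3).
Step 2: Apply the recurrence (x_{n+1}, y_{n+1}) = (x₁x_n + 40y₁y_n, x₁y_n + y₁x_n) repeatedly.
  From (x_1, y_1) = (19, 3): x_2 = 19·19 + 40·3·3 = 721; y_2 = 19·3 + 3·19 = 114.
  From (x_2, y_2) = (721, 114): x_3 = 19·721 + 40·3·114 = 27379; y_3 = 19·114 + 3·721 = 4329.
Step 3: Verify x_3² - 40·y_3² = 749609641 - 749609640 = 1 (should be 1). ✓

(x_1, y_1) = (19, 3); (x_3, y_3) = (27379, 4329).


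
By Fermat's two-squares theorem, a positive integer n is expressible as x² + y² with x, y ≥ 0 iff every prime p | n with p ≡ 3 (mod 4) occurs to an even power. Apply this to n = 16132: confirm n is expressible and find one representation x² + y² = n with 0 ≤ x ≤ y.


Step 1: Factor n = 16132 = 2^2 · 37 · 109.
Step 2: Check the mod-4 condition on each prime factor: 2 = 2 (special); 37 ≡ 1 (mod 4), exponent 1; 109 ≡ 1 (mod 4), exponent 1.
All primes ≡ 3 (mod 4) appear to even exponent (or don't appear), so by the two-squares theorem n IS expressible as a sum of two squares.
Step 3: Build a representation. Group n = k² · m with k = 2 and m = 37 · 109 = 4033 (a product of primes ≡ 1 (mod 4)); a representation of m scales to one of n via (k·x)² + (k·y)² = k²(x² + y²). Each prime p ≡ 1 (mod 4) is itself a sum of two squares; find a² by testing p − a² for a perfect square:
  37: 37 − 1² = 36 = 6² ⇒ 37 = 1² + 6².
  109: 109 − 1² = 108, 109 − 2² = 105, 109 − 3² = 100 = 10² ⇒ 109 = 3² + 10².
  Combine using the Brahmagupta–Fibonacci identity (a² + b²)(c² + d²) = (ac − bd)² + (ad + bc)² = (ac + bd)² + (ad − bc)²:
  37 · 109 = 4033: from (1² + 6²)(3² + 10²), take (1·3 − 6·10, 1·10 + 6·3) = (3 − 60, 10 + 18) = (-57, 28); dropping signs (only squares matter) gives (57, 28); check 57² + 28² = 3249 + 784 = 4033 ✓.
  Scale by k = 2: (2·57, 2·28) = (114, 56).
Step 4: Order so x ≤ y and verify: 56² + 114² = 3136 + 12996 = 16132 = n. ✓

n = 16132 = 56² + 114² (one valid representation with x ≤ y).


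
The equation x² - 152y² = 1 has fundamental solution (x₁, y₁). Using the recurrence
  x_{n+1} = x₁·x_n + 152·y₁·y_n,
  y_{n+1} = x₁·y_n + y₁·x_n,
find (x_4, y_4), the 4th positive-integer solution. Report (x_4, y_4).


Step 1: Find the fundamental solution (x₁, y₁) of x² - 152y² = 1.
  Expand √152 as a continued fraction. a₀ = ⌊√152⌋ = 12; iterate m_{k+1} = d_k·a_k − m_k, d_{k+1} = (152 − m_{k+1}²)/d_k, a_{k+1} = ⌊(a₀ + m_{k+1})/d_{k+1}⌋ (starting m₀ = 0, d₀ = 1), with convergents p_k = a_k·p_{k-1} + p_{k-2}, q_k = a_k·q_{k-1} + q_{k-2} (p₋₁ = 1, q₋₁ = 0):
  k = 0: a₀ = 12; p₀/q₀ = 12/1; p₀² − 152·q₀² = 144 − 152 = -8.
  k = 1: m = 12, d = 8, a = ⌊(12 + 12)/8⌋ = 3; p/q = (3·12 + 1)/(3·1 + 0) = 37/3; p² − 152·q² = 1369 − 1368 = 1.
  The first convergent with p² − 152·q² = 1 gives the fundamental solution (x₁, y₁) = (37, 3).
Step 2: Apply the recurrence (x_{n+1}, y_{n+1}) = (x₁x_n + 152y₁y_n, x₁y_n + y₁x_n) repeatedly.
  From (x_1, y_1) = (37, 3): x_2 = 37·37 + 152·3·3 = 2737; y_2 = 37·3 + 3·37 = 222.
  From (x_2, y_2) = (2737, 222): x_3 = 37·2737 + 152·3·222 = 202501; y_3 = 37·222 + 3·2737 = 16425.
  From (x_3, y_3) = (202501, 16425): x_4 = 37·202501 + 152·3·16425 = 14982337; y_4 = 37·16425 + 3·202501 = 1215228.
Step 3: Verify x_4² - 152·y_4² = 224470421981569 - 224470421981568 = 1 (should be 1). ✓

(x_1, y_1) = (37, 3); (x_4, y_4) = (14982337, 1215228).


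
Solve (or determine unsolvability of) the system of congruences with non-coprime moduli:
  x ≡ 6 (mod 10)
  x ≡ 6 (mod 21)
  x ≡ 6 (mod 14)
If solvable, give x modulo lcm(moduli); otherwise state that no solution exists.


Moduli 10, 21, 14 are not pairwise coprime, so CRT works modulo lcm(m_i) when all pairwise compatibility conditions hold.
Pairwise compatibility: gcd(m_i, m_j) must divide a_i - a_j for every pair.
Merge one congruence at a time:
  Start: x ≡ 6 (mod 10).
  Combine with x ≡ 6 (mod 21): gcd(10, 21) = 1; 6 - 6 = 0, which IS divisible by 1, so compatible.
    Write x = 6 + 10·t and substitute into x ≡ 6 (mod 21): 10·t ≡ 6 − 6 = 0 (mod 21).
    The inverse of 10 mod 21 is 19 (since 10·19 = 190 = 9·21 + 1), so t ≡ 19·0 = 0 ≡ 0 (mod 21).
    Then x = 6 + 10·0 = 6, valid modulo lcm(10, 21) = 210: x ≡ 6 (mod 210).
  Combine with x ≡ 6 (mod 14): gcd(210, 14) = 14; 6 - 6 = 0, which IS divisible by 14, so compatible.
    Write x = 6 + 210·t and substitute into x ≡ 6 (mod 14): 210·t ≡ 6 − 6 = 0 (mod 14).
    Divide the congruence (and modulus) by g = 14: 15·t ≡ 0 (mod 1).
    Modulo 1 every t works; take t = 0.
    Then x = 6 + 210·0 = 6, valid modulo lcm(210, 14) = 210: x ≡ 6 (mod 210).
Verify: 6 mod 10 = 6, 6 mod 21 = 6, 6 mod 14 = 6.

x ≡ 6 (mod 210).


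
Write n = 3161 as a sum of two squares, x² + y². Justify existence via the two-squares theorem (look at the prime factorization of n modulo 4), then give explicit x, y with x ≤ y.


Step 1: Factor n = 3161 = 29 · 109.
Step 2: Check the mod-4 condition on each prime factor: 29 ≡ 1 (mod 4), exponent 1; 109 ≡ 1 (mod 4), exponent 1.
All primes ≡ 3 (mod 4) appear to even exponent (or don't appear), so by the two-squares theorem n IS expressible as a sum of two squares.
Step 3: Build a representation. Here n = 29 · 109 is a product of primes ≡ 1 (mod 4). Each prime p ≡ 1 (mod 4) is itself a sum of two squares; find a² by testing p − a² for a perfect square:
  29: 29 − 1² = 28, 29 − 2² = 25 = 5² ⇒ 29 = 2² + 5².
  109: 109 − 1² = 108, 109 − 2² = 105, 109 − 3² = 100 = 10² ⇒ 109 = 3² + 10².
  Combine using the Brahmagupta–Fibonacci identity (a² + b²)(c² + d²) = (ac − bd)² + (ad + bc)² = (ac + bd)² + (ad − bc)²:
  29 · 109 = 3161: from (2² + 5²)(3² + 10²), take (2·3 − 5·10, 2·10 + 5·3) = (6 − 50, 20 + 15) = (-44, 35); dropping signs (only squares matter) gives (44, 35); check 44² + 35² = 1936 + 1225 = 3161 ✓.
Step 4: Order so x ≤ y and verify: 35² + 44² = 1225 + 1936 = 3161 = n. ✓

n = 3161 = 35² + 44² (one valid representation with x ≤ y).


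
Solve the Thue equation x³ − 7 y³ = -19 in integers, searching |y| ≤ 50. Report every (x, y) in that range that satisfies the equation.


The equation is x³ - 7y³ = -19. For fixed y, x³ = 7·y³ − 19, so a solution requires the RHS to be a perfect cube.
Strategy: iterate y from -50 to 50, compute RHS = 7·y³ − 19, and check whether it is a (positive or negative) perfect cube.
Check small values of y:
  y = 0: RHS = -19 is not a perfect cube.
  y = 1: RHS = -12 is not a perfect cube.
  y = -1: RHS = -26 is not a perfect cube.
  y = 2: RHS = 37 is not a perfect cube.
  y = -2: RHS = -75 is not a perfect cube.
  y = 3: RHS = 170 is not a perfect cube.
  y = -3: RHS = -208 is not a perfect cube.
Continuing the search up to |y| = 50 finds no solutions either.
No (x, y) in the scanned range satisfies the equation.

No integer solutions with |y| ≤ 50.


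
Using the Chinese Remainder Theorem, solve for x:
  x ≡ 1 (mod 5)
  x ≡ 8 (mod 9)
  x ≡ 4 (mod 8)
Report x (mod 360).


Moduli 5, 9, 8 are pairwise coprime; by CRT there is a unique solution modulo M = 5 · 9 · 8 = 360.
Solve pairwise, accumulating the modulus:
  Start with x ≡ 1 (mod 5).
  Combine with x ≡ 8 (mod 9): since gcd(5, 9) = 1, we get a unique residue mod 45.
    Write x = 1 + 5·t and substitute into x ≡ 8 (mod 9): 5·t ≡ 8 − 1 = 7 (mod 9).
    The inverse of 5 mod 9 is 2 (since 5·2 = 10 = 1·9 + 1), so t ≡ 2·7 = 14 ≡ 5 (mod 9).
    Then x = 1 + 5·5 = 26, valid modulo lcm(5, 9) = 45: x ≡ 26 (mod 45).
  Combine with x ≡ 4 (mod 8): since gcd(45, 8) = 1, we get a unique residue mod 360.
    Write x = 26 + 45·t and substitute into x ≡ 4 (mod 8): 45·t ≡ 4 − 26 = -22 (mod 8).
    Reduce coefficients mod 8: 5·t ≡ 2 (mod 8).
    The inverse of 5 mod 8 is 5 (since 5·5 = 25 = 3·8 + 1), so t ≡ 5·2 = 10 ≡ 2 (mod 8).
    Then x = 26 + 45·2 = 116, valid modulo lcm(45, 8) = 360: x ≡ 116 (mod 360).
Verify: 116 mod 5 = 1 ✓, 116 mod 9 = 8 ✓, 116 mod 8 = 4 ✓.

x ≡ 116 (mod 360).
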